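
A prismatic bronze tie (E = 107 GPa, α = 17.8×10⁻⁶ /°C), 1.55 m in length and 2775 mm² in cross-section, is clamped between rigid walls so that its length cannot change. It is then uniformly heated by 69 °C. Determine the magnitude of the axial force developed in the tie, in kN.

The ends cannot move, so σ = EαΔT = 107×10³ × 17.8×10⁻⁶ × 69 = 131.4 MPa.
P = AEαΔT = 2775 × 107×10³ × 17.8×10⁻⁶ × 69 = 364.7 kN (compressive).

P ≈ 365 kN (compressive)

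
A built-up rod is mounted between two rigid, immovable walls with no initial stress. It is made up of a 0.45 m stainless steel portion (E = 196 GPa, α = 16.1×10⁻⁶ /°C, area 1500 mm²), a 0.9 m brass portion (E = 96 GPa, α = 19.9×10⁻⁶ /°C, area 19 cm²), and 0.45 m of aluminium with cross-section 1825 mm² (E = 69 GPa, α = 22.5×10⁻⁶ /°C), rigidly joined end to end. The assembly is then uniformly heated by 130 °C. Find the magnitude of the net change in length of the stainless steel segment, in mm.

Free thermal expansion of the whole bar: Σ αᵢΔT Lᵢ = 16.1×10⁻⁶×130×450 + 19.9×10⁻⁶×130×900 + 22.5×10⁻⁶×130×450 = 4.586 mm.
The walls prevent any net length change, so an axial force P (same in every segment) develops. Compatibility: P · Σ Lᵢ/(AᵢEᵢ) = δ_free.
The series flexibility is Σ Lᵢ/(AᵢEᵢ) = 450/(1500×196×10³) + 900/(1900×96×10³) + 450/(1825×69×10³) = 1.004×10⁻⁵ mm/N.
P = 4.586 / 1.004×10⁻⁵ = 456900 N = 456.9 kN, compressive.
For the stainless steel segment, free thermal change = 16.1×10⁻⁶×130×450 = 0.9419 mm and elastic change from P = 456900×450/(1500×196×10³) = 0.6993 mm; these oppose, so the net change is 0.243 mm (segment lengthens).

|ΔL| ≈ 0.243 mm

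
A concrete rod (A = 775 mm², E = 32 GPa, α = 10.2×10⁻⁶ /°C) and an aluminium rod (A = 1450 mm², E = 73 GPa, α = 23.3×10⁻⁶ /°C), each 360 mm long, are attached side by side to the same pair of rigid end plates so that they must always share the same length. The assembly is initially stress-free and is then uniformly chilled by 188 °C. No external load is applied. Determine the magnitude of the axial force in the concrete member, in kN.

P ≈ 49.5 kN (compressive in the concrete)

The aluminium has the larger α, so on cooling it would change length more than the concrete if both were free. The rigid plates force a common final length, so the aluminium is put into tension and the concrete into compression, with equal and opposite forces P (no external load).
Compatibility of the two members (thermal + elastic change equal): (α₁ − α₂)ΔT = P·[1/(A₁E₁) + 1/(A₂E₂)].
|α₁ − α₂|·ΔT = 13.1×10⁻⁶ × 188 = 0.002463.
1/(A₁E₁) + 1/(A₂E₂) = 1/(775×32×10³) + 1/(1450×73×10³) = 4.977×10⁻⁸ N⁻¹.
So P = 0.002463 / 4.977×10⁻⁸ = 49.48 kN.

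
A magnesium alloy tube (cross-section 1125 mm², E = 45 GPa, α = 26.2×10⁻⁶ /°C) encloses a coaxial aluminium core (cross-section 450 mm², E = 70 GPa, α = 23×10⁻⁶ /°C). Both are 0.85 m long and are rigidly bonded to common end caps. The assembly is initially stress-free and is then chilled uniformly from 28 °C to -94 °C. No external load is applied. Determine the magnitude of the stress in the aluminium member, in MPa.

Equilibrium of a rigid end plate with no external load gives equal and opposite internal forces ±P in the two members. Since α_{magnesium alloy} > α_{aluminium}, cooling drives the magnesium alloy into tension and the aluminium into compression.
Compatibility of the two members (thermal + elastic change equal): (α₁ − α₂)ΔT = P·[1/(A₁E₁) + 1/(A₂E₂)].
|α₁ − α₂|·ΔT = 3.2×10⁻⁶ × 122 = 0.0003904.
1/(A₁E₁) + 1/(A₂E₂) = 1/(1125×45×10³) + 1/(450×70×10³) = 5.15×10⁻⁸ N⁻¹.
P = 0.0003904 / 5.15×10⁻⁸ = 7581 N = 7.581 kN.
σ_{aluminium} = P/A₂ = 7581/450 = 16.85 MPa, compressive.

σ ≈ 16.8 MPa (compressive)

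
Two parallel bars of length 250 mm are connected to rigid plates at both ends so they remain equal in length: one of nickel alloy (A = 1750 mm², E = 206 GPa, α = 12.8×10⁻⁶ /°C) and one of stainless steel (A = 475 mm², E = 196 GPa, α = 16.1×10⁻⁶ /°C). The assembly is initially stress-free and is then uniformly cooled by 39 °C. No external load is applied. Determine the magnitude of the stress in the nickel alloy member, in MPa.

σ ≈ 5.44 MPa (compressive)

The stainless steel has the larger α, so on cooling it would change length more than the nickel alloy if both were free. The rigid plates force a common final length, so the stainless steel is put into tension and the nickel alloy into compression, with equal and opposite forces P (no external load).
Setting the final lengths equal and cancelling L: (α₁ − α₂)ΔT = P/(A₁E₁) + P/(A₂E₂).
|α₁ − α₂|·ΔT = 3.3×10⁻⁶ × 39 = 0.0001287.
1/(A₁E₁) + 1/(A₂E₂) = 1/(1750×206×10³) + 1/(475×196×10³) = 1.352×10⁻⁸ N⁻¹.
So P = 0.0001287 / 1.352×10⁻⁸ = 9.523 kN.
σ_{nickel alloy} = P/A₁ = 9523/1750 = 5.442 MPa, compressive.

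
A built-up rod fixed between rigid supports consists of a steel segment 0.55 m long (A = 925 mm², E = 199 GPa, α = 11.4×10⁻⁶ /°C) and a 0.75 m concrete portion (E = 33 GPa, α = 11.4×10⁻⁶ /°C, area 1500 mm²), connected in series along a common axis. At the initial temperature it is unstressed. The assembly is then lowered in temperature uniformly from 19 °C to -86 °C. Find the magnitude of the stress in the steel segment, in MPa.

σ ≈ 92.7 MPa (tensile)

If the supports were absent, the total length change would be Σ αᵢΔT Lᵢ = 11.4×10⁻⁶×105×550 + 11.4×10⁻⁶×105×750 = 1.556 mm.
The walls prevent any net length change, so an axial force P (same in every segment) develops. Compatibility: P · Σ Lᵢ/(AᵢEᵢ) = δ_free.
The series flexibility is Σ Lᵢ/(AᵢEᵢ) = 550/(925×199×10³) + 750/(1500×33×10³) = 1.814×10⁻⁵ mm/N.
So P = 1.556 / 1.814×10⁻⁵ = 85.79 kN, tensile.
σ_{steel} = P / A = 85790 / 925 = 92.74 MPa.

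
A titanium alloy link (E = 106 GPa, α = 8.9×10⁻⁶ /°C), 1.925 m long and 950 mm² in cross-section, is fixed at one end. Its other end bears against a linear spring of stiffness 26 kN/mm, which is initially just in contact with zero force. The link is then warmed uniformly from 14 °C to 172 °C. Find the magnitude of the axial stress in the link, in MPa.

σ ≈ 49.5 MPa (compressive)

Free thermal expansion: δ_free = αΔT L = 8.9×10⁻⁶ × 158 × 1925 = 2.707 mm.
With a force P in the spring, the elastic change of the link is PL/(AE) and that of the spring is P/k; compatibility requires their sum to equal δ_free.
So P = δ_free / [L/(AE) + 1/k] = 2.707 / [ 1925/(950×106×10³) + 1/(26×10³) ].
P = 2.707 / 5.758×10⁻⁵ = 47010 N.
σ = P/A = 47010/950 = 49.49 MPa.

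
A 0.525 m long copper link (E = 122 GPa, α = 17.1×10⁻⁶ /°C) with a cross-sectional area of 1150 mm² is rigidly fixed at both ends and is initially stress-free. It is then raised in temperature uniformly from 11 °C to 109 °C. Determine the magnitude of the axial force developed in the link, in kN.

The ends cannot move, so σ = EαΔT = 122×10³ × 17.1×10⁻⁶ × 98 = 204.4 MPa.
P = AEαΔT = 1150 × 122×10³ × 17.1×10⁻⁶ × 98 = 235.1 kN (compressive).

P ≈ 235 kN (compressive)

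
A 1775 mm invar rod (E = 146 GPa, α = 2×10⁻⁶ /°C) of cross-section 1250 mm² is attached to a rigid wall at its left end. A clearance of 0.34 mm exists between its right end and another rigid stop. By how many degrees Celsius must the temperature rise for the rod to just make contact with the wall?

The gap closes when αΔT L = 0.34 mm, since the rod is still unstressed at that instant.
ΔT = 0.34 / (2×10⁻⁶ × 1775) = 95.77 °C.

ΔT ≈ 95.8 °C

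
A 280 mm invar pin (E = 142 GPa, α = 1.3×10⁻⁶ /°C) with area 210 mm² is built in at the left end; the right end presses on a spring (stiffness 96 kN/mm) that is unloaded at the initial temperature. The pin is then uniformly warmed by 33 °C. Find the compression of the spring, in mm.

δ ≈ 0.00632 mm

If the spring were absent the pin would lengthen by αΔT L = 1.3×10⁻⁶ × 33 × 280 = 0.01201 mm.
Let P be the compressive force at the spring. The pin shortens elastically by PL/(AE) and the spring compresses by P/k; together these equal δ_free.
P [ L/(AE) + 1/k ] = δ_free → P [ 280/(210×142×10³) + 1/(96×10³) ] = 0.01201.
P = 0.01201 / 1.981×10⁻⁵ = 606.5 N.
Spring compression = P/k = 606.5/(96×10³) = 0.006317 mm.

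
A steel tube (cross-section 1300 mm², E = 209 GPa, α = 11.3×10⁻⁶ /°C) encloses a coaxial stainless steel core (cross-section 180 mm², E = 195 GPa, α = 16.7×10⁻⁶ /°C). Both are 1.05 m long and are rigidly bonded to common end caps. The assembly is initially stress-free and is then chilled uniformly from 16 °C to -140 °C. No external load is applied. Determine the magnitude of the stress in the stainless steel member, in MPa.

σ ≈ 145 MPa (tensile)

The stainless steel has the larger α, so on cooling it would change length more than the steel if both were free. The rigid plates force a common final length, so the stainless steel is put into tension and the steel into compression, with equal and opposite forces P (no external load).
Equating the net (thermal + elastic) strains gives |α₁ − α₂|·ΔT = P·[1/(A₁E₁) + 1/(A₂E₂)].
|α₁ − α₂|·ΔT = 5.4×10⁻⁶ × 156 = 0.0008424.
1/(A₁E₁) + 1/(A₂E₂) = 1/(1300×209×10³) + 1/(180×195×10³) = 3.217×10⁻⁸ N⁻¹.
So P = 0.0008424 / 3.217×10⁻⁸ = 26.19 kN.
σ_{stainless steel} = P/A₂ = 26190/180 = 145.5 MPa, tensile.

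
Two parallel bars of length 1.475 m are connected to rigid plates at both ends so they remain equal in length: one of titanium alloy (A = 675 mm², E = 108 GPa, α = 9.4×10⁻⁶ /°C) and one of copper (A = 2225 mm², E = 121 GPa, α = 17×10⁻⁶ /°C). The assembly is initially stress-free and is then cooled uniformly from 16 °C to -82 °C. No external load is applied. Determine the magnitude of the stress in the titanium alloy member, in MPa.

σ ≈ 63.3 MPa (compressive)

Equilibrium of a rigid end plate with no external load gives equal and opposite internal forces ±P in the two members. Since α_{copper} > α_{titanium alloy}, cooling drives the copper into tension and the titanium alloy into compression.
Compatibility of the two members (thermal + elastic change equal): (α₁ − α₂)ΔT = P·[1/(A₁E₁) + 1/(A₂E₂)].
|α₁ − α₂|·ΔT = 7.6×10⁻⁶ × 98 = 0.0007448.
1/(A₁E₁) + 1/(A₂E₂) = 1/(675×108×10³) + 1/(2225×121×10³) = 1.743×10⁻⁸ N⁻¹.
P = 0.0007448 / 1.743×10⁻⁸ = 42730 N = 42.73 kN.
σ_{titanium alloy} = P/A₁ = 42730/675 = 63.3 MPa, compressive.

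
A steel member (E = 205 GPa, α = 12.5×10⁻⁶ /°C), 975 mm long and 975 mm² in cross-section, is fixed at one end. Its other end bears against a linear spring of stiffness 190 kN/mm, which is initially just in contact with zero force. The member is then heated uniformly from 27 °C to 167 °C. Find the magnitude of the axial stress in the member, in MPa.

The unrestrained thermal change is αΔT L = 12.5×10⁻⁶ × 140 × 975 = 1.706 mm.
With a force P in the spring, the elastic change of the member is PL/(AE) and that of the spring is P/k; compatibility requires their sum to equal δ_free.
P [ L/(AE) + 1/k ] = δ_free → P [ 975/(975×205×10³) + 1/(190×10³) ] = 1.706.
P = 1.706 / 1.014×10⁻⁵ = 168200 N.
σ = P/A = 168200/975 = 172.6 MPa.

σ ≈ 173 MPa (compressive)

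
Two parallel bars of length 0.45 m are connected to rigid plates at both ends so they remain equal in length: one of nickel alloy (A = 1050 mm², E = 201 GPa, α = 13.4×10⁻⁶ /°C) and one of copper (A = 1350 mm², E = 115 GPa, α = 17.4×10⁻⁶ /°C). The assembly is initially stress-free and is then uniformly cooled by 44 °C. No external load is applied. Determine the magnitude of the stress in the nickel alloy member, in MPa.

σ ≈ 15 MPa (compressive)

Both members must finish at the same length. With the larger α, the copper tends to over-contract; the plates restrain it, putting the copper in tension and the nickel alloy in compression. With no external load the two internal forces are equal and opposite, magnitude P.
Setting the final lengths equal and cancelling L: (α₁ − α₂)ΔT = P/(A₁E₁) + P/(A₂E₂).
|α₁ − α₂|·ΔT = 4×10⁻⁶ × 44 = 0.000176.
1/(A₁E₁) + 1/(A₂E₂) = 1/(1050×201×10³) + 1/(1350×115×10³) = 1.118×10⁻⁸ N⁻¹.
P = 0.000176 / 1.118×10⁻⁸ = 15740 N = 15.74 kN.
σ_{nickel alloy} = P/A₁ = 15740/1050 = 14.99 MPa, compressive.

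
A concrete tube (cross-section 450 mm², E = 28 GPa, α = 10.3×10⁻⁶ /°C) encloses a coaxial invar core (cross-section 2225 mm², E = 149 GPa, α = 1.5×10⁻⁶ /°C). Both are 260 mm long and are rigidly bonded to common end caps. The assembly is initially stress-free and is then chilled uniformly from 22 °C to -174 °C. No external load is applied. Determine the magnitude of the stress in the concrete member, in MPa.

σ ≈ 46.5 MPa (tensile)

Equilibrium of a rigid end plate with no external load gives equal and opposite internal forces ±P in the two members. Since α_{concrete} > α_{invar}, cooling drives the concrete into tension and the invar into compression.
Setting the final lengths equal and cancelling L: (α₁ − α₂)ΔT = P/(A₁E₁) + P/(A₂E₂).
|α₁ − α₂|·ΔT = 8.8×10⁻⁶ × 196 = 0.001725.
1/(A₁E₁) + 1/(A₂E₂) = 1/(450×28×10³) + 1/(2225×149×10³) = 8.238×10⁻⁸ N⁻¹.
P = 0.001725 / 8.238×10⁻⁸ = 20940 N = 20.94 kN.
σ_{concrete} = P/A₁ = 20940/450 = 46.53 MPa, tensile.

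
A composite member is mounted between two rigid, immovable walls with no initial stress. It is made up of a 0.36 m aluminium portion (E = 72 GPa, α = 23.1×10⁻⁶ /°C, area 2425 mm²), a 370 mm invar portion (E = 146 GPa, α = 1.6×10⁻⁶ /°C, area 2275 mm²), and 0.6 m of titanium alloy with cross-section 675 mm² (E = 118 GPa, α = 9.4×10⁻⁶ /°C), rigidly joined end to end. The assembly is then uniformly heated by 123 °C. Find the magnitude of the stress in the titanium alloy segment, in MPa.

Free thermal expansion of the whole bar: Σ αᵢΔT Lᵢ = 23.1×10⁻⁶×123×360 + 1.6×10⁻⁶×123×370 + 9.4×10⁻⁶×123×600 = 1.789 mm.
The rigid supports impose zero overall length change; the single axial force P common to all segments must satisfy P Σ Lᵢ/(AᵢEᵢ) = δ_free.
Σ Lᵢ/(AᵢEᵢ) = 360/(2425×72×10³) + 370/(2275×146×10³) + 600/(675×118×10³) = 1.071×10⁻⁵ mm/N.
P = 1.789 / 1.071×10⁻⁵ = 167100 N = 167.1 kN, compressive.
σ_{titanium alloy} = P / A = 167100 / 675 = 247.6 MPa.

σ ≈ 248 MPa (compressive)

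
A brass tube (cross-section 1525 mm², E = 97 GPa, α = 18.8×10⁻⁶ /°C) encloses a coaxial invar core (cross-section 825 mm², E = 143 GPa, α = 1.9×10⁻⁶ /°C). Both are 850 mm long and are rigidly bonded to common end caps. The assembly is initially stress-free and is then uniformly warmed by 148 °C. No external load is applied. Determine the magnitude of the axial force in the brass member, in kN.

The brass has the larger α, so on heating it would change length more than the invar if both were free. The rigid plates force a common final length, so the brass is put into compression and the invar into tension, with equal and opposite forces P (no external load).
Equating the net (thermal + elastic) strains gives |α₁ − α₂|·ΔT = P·[1/(A₁E₁) + 1/(A₂E₂)].
|α₁ − α₂|·ΔT = 16.9×10⁻⁶ × 148 = 0.002501.
1/(A₁E₁) + 1/(A₂E₂) = 1/(1525×97×10³) + 1/(825×143×10³) = 1.524×10⁻⁸ N⁻¹.
So P = 0.002501 / 1.524×10⁻⁸ = 164.2 kN.

P ≈ 164 kN (compressive in the brass)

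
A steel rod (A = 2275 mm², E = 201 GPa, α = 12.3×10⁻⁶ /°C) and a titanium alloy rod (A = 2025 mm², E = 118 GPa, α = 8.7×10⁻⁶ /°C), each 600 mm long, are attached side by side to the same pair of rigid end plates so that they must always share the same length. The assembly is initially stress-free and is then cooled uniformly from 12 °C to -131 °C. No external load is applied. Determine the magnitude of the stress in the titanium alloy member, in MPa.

σ ≈ 39.9 MPa (compressive)

The steel has the larger α, so on cooling it would change length more than the titanium alloy if both were free. The rigid plates force a common final length, so the steel is put into tension and the titanium alloy into compression, with equal and opposite forces P (no external load).
Equating the net (thermal + elastic) strains gives |α₁ − α₂|·ΔT = P·[1/(A₁E₁) + 1/(A₂E₂)].
|α₁ − α₂|·ΔT = 3.6×10⁻⁶ × 143 = 0.0005148.
1/(A₁E₁) + 1/(A₂E₂) = 1/(2275×201×10³) + 1/(2025×118×10³) = 6.372×10⁻⁹ N⁻¹.
P = 0.0005148 / 6.372×10⁻⁹ = 80790 N = 80.79 kN.
σ_{titanium alloy} = P/A₂ = 80790/2025 = 39.9 MPa, compressive.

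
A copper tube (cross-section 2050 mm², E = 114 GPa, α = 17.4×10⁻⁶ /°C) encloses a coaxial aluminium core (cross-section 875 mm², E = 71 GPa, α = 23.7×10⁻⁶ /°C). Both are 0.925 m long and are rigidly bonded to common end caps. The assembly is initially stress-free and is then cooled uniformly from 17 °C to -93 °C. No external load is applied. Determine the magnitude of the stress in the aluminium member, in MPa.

The aluminium has the larger α, so on cooling it would change length more than the copper if both were free. The rigid plates force a common final length, so the aluminium is put into tension and the copper into compression, with equal and opposite forces P (no external load).
Setting the final lengths equal and cancelling L: (α₁ − α₂)ΔT = P/(A₁E₁) + P/(A₂E₂).
|α₁ − α₂|·ΔT = 6.3×10⁻⁶ × 110 = 0.000693.
1/(A₁E₁) + 1/(A₂E₂) = 1/(2050×114×10³) + 1/(875×71×10³) = 2.038×10⁻⁸ N⁻¹.
So P = 0.000693 / 2.038×10⁻⁸ = 34.01 kN.
σ_{aluminium} = P/A₂ = 34010/875 = 38.87 MPa, tensile.

σ ≈ 38.9 MPa (tensile)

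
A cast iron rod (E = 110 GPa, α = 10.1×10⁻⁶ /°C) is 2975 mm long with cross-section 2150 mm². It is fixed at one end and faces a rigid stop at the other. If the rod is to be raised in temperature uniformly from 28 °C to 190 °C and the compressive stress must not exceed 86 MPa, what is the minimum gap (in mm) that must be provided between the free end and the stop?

g ≈ 2.54 mm

With no wall the rod would lengthen by αΔT L = 10.1×10⁻⁶ × 162 × 2975 = 4.868 mm.
A stress of 86 MPa corresponds to the wall pushing the rod back by σL/E = 86×2975/(110×10³) = 2.326 mm.
So the gap has to take up the difference, g_min = δ_free − σL/E = 4.868 − 2.326 = 2.542 mm.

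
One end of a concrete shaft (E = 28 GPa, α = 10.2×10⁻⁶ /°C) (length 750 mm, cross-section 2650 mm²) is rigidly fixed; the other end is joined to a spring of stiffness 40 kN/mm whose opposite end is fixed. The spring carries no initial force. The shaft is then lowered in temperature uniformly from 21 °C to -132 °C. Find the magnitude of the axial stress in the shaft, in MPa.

σ ≈ 12.6 MPa (tensile)

Free thermal contraction: δ_free = αΔT L = 10.2×10⁻⁶ × 153 × 750 = 1.17 mm.
Let P be the tensile force in the spring. The shaft extends elastically by PL/(AE) and the spring stretches by P/k; together these equal δ_free.
P [ L/(AE) + 1/k ] = δ_free → P [ 750/(2650×28×10³) + 1/(40×10³) ] = 1.17.
P = 1.17 / 3.511×10⁻⁵ = 33340 N.
σ = P/A = 33340/2650 = 12.58 MPa.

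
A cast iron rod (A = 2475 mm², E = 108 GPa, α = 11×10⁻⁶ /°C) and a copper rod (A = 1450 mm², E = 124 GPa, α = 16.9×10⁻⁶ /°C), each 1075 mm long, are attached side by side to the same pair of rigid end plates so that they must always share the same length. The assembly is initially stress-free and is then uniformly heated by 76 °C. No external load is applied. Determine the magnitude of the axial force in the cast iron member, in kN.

P ≈ 48.2 kN (tensile in the cast iron)

Equilibrium of a rigid end plate with no external load gives equal and opposite internal forces ±P in the two members. Since α_{copper} > α_{cast iron}, heating drives the copper into compression and the cast iron into tension.
Compatibility of the two members (thermal + elastic change equal): (α₁ − α₂)ΔT = P·[1/(A₁E₁) + 1/(A₂E₂)].
|α₁ − α₂|·ΔT = 5.9×10⁻⁶ × 76 = 0.0004484.
1/(A₁E₁) + 1/(A₂E₂) = 1/(2475×108×10³) + 1/(1450×124×10³) = 9.303×10⁻⁹ N⁻¹.
So P = 0.0004484 / 9.303×10⁻⁹ = 48.2 kN.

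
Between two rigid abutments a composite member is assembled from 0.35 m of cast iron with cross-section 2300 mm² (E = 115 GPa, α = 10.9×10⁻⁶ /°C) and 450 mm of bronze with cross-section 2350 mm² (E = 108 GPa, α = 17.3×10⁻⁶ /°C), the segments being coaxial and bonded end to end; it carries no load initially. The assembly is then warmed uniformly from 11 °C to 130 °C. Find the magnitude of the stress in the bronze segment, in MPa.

With the walls removed the bar would change length by δ_free = Σ αᵢΔT Lᵢ = 10.9×10⁻⁶×119×350 + 17.3×10⁻⁶×119×450 = 1.38 mm.
The walls prevent any net length change, so an axial force P (same in every segment) develops. Compatibility: P · Σ Lᵢ/(AᵢEᵢ) = δ_free.
The series flexibility is Σ Lᵢ/(AᵢEᵢ) = 350/(2300×115×10³) + 450/(2350×108×10³) = 3.096×10⁻⁶ mm/N.
Hence P = δ_free / Σ(L/AE) = 1.38/3.096×10⁻⁶ = 445.8 kN (compressive).
σ_{bronze} = P / A = 445800 / 2350 = 189.7 MPa.

σ ≈ 190 MPa (compressive)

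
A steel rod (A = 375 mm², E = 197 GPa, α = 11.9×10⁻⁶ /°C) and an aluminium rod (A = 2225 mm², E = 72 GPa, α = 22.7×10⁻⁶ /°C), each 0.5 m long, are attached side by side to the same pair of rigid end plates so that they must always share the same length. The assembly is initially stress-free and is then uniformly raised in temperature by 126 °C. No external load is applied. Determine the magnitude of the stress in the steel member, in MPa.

Both members must finish at the same length. With the larger α, the aluminium tends to over-expand; the plates restrain it, putting the aluminium in compression and the steel in tension. With no external load the two internal forces are equal and opposite, magnitude P.
Equating the net (thermal + elastic) strains gives |α₁ − α₂|·ΔT = P·[1/(A₁E₁) + 1/(A₂E₂)].
|α₁ − α₂|·ΔT = 10.8×10⁻⁶ × 126 = 0.001361.
1/(A₁E₁) + 1/(A₂E₂) = 1/(375×197×10³) + 1/(2225×72×10³) = 1.978×10⁻⁸ N⁻¹.
P = 0.001361 / 1.978×10⁻⁸ = 68800 N = 68.8 kN.
σ_{steel} = P/A₁ = 68800/375 = 183.5 MPa, tensile.

σ ≈ 183 MPa (tensile)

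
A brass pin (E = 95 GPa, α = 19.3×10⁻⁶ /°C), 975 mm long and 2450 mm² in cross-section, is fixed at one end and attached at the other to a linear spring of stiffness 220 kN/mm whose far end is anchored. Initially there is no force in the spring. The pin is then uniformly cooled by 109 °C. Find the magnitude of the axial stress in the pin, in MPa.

σ ≈ 95.8 MPa (tensile)

Free thermal contraction: δ_free = αΔT L = 19.3×10⁻⁶ × 109 × 975 = 2.051 mm.
Let P be the tensile force in the spring. The pin extends elastically by PL/(AE) and the spring stretches by P/k; together these equal δ_free.
P [ L/(AE) + 1/k ] = δ_free → P [ 975/(2450×95×10³) + 1/(220×10³) ] = 2.051.
P = 2.051 / 8.734×10⁻⁶ = 234800 N.
σ = P/A = 234800/2450 = 95.85 MPa.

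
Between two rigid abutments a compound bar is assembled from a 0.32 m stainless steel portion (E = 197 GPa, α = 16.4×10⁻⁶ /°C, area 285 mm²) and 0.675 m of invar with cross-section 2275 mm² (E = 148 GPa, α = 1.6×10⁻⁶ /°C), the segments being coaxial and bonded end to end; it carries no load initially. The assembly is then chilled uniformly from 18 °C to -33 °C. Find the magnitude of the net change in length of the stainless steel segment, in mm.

If the supports were absent, the total length change would be Σ αᵢΔT Lᵢ = 16.4×10⁻⁶×51×320 + 1.6×10⁻⁶×51×675 = 0.3227 mm.
The rigid supports impose zero overall length change; the single axial force P common to all segments must satisfy P Σ Lᵢ/(AᵢEᵢ) = δ_free.
Σ Lᵢ/(AᵢEᵢ) = 320/(285×197×10³) + 675/(2275×148×10³) = 7.704×10⁻⁶ mm/N.
So P = 0.3227 / 7.704×10⁻⁶ = 41.89 kN, tensile.
For the stainless steel segment, free thermal change = 16.4×10⁻⁶×51×320 = 0.2676 mm and elastic change from P = 41890×320/(285×197×10³) = 0.2388 mm; these oppose, so the net change is 0.0289 mm (segment shortens).

|ΔL| ≈ 0.0289 mm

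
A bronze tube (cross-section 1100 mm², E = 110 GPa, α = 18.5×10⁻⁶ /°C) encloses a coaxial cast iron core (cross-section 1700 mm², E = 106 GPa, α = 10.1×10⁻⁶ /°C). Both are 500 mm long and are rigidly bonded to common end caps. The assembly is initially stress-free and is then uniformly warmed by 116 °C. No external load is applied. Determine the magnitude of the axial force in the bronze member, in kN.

P ≈ 70.5 kN (compressive in the bronze)

The bronze has the larger α, so on heating it would change length more than the cast iron if both were free. The rigid plates force a common final length, so the bronze is put into compression and the cast iron into tension, with equal and opposite forces P (no external load).
Equating the net (thermal + elastic) strains gives |α₁ − α₂|·ΔT = P·[1/(A₁E₁) + 1/(A₂E₂)].
|α₁ − α₂|·ΔT = 8.4×10⁻⁶ × 116 = 0.0009744.
1/(A₁E₁) + 1/(A₂E₂) = 1/(1100×110×10³) + 1/(1700×106×10³) = 1.381×10⁻⁸ N⁻¹.
P = 0.0009744 / 1.381×10⁻⁸ = 70540 N = 70.54 kN.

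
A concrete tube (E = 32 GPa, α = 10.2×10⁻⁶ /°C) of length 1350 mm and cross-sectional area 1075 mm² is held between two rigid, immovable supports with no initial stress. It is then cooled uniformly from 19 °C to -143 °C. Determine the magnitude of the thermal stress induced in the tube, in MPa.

σ ≈ 52.9 MPa (tensile)

With length fixed, the mechanical strain must cancel the thermal strain αΔT = 10.2×10⁻⁶ × 162 = 1652.4×10⁻⁶.
σ = EαΔT = 32×10³ × 10.2×10⁻⁶ × 162 = 52.88 MPa (tensile; the tube is trying to contract).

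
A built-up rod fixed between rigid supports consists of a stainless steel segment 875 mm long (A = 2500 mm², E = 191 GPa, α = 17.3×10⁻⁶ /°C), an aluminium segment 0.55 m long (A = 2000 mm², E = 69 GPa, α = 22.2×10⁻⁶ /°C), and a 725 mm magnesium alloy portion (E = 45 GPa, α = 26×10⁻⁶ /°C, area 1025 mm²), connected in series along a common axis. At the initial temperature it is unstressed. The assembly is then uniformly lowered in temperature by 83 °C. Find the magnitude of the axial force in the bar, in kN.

With the walls removed the bar would change length by δ_free = Σ αᵢΔT Lᵢ = 17.3×10⁻⁶×83×875 + 22.2×10⁻⁶×83×550 + 26×10⁻⁶×83×725 = 3.834 mm.
The rigid supports impose zero overall length change; the single axial force P common to all segments must satisfy P Σ Lᵢ/(AᵢEᵢ) = δ_free.
Σ Lᵢ/(AᵢEᵢ) = 875/(2500×191×10³) + 550/(2000×69×10³) + 725/(1025×45×10³) = 2.154×10⁻⁵ mm/N.
Hence P = δ_free / Σ(L/AE) = 3.834/2.154×10⁻⁵ = 178 kN (tensile).

P ≈ 178 kN (tensile)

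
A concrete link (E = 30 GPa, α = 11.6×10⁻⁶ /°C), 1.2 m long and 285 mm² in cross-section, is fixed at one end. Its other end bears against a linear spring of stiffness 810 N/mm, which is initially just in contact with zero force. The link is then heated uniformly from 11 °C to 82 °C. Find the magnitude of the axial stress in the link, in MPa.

If the spring were absent the link would lengthen by αΔT L = 11.6×10⁻⁶ × 71 × 1200 = 0.9883 mm.
Let P be the compressive force at the spring. The link shortens elastically by PL/(AE) and the spring compresses by P/k; together these equal δ_free.
So P = δ_free / [L/(AE) + 1/k] = 0.9883 / [ 1200/(285×30×10³) + 1/(810) ].
P = 0.9883 / 0.001375 = 718.8 N.
σ = P/A = 718.8/285 = 2.522 MPa.

σ ≈ 2.52 MPa (compressive)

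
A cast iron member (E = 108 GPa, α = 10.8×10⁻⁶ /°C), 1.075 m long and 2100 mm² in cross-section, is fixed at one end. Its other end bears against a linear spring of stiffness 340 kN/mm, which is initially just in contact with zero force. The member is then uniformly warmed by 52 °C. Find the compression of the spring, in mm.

δ ≈ 0.231 mm

Free thermal expansion: δ_free = αΔT L = 10.8×10⁻⁶ × 52 × 1075 = 0.6037 mm.
Let P be the compressive force at the spring. The member shortens elastically by PL/(AE) and the spring compresses by P/k; together these equal δ_free.
P [ L/(AE) + 1/k ] = δ_free → P [ 1075/(2100×108×10³) + 1/(340×10³) ] = 0.6037.
P = 0.6037 / 7.681×10⁻⁶ = 78600 N.
Spring compression = P/k = 78600/(340×10³) = 0.2312 mm.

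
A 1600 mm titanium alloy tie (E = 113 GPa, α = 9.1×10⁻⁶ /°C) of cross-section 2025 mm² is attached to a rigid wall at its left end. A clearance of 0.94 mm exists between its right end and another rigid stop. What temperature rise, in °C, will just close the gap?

The gap closes when αΔT L = 0.94 mm, since the tie is still unstressed at that instant.
ΔT = 0.94 / (9.1×10⁻⁶ × 1600) = 64.56 °C.

ΔT ≈ 64.6 °C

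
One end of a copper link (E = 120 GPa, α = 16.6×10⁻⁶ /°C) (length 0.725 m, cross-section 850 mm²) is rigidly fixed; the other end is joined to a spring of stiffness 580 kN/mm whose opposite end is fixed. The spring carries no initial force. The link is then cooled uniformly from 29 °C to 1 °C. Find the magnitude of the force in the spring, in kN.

The unrestrained thermal change is αΔT L = 16.6×10⁻⁶ × 28 × 725 = 0.337 mm.
Let P be the tensile force in the spring. The link extends elastically by PL/(AE) and the spring stretches by P/k; together these equal δ_free.
So P = δ_free / [L/(AE) + 1/k] = 0.337 / [ 725/(850×120×10³) + 1/(580×10³) ].
P = 0.337 / 8.832×10⁻⁶ = 38150 N.

P ≈ 38.2 kN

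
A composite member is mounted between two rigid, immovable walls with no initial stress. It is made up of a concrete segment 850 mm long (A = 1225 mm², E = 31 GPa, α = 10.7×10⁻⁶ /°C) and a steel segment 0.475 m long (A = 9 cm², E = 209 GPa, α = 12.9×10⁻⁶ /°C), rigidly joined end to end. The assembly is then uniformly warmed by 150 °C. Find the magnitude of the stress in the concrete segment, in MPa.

σ ≈ 74.8 MPa (compressive)

With the walls removed the bar would change length by δ_free = Σ αᵢΔT Lᵢ = 10.7×10⁻⁶×150×850 + 12.9×10⁻⁶×150×475 = 2.283 mm.
The walls prevent any net length change, so an axial force P (same in every segment) develops. Compatibility: P · Σ Lᵢ/(AᵢEᵢ) = δ_free.
Σ Lᵢ/(AᵢEᵢ) = 850/(1225×31×10³) + 475/(900×209×10³) = 2.491×10⁻⁵ mm/N.
P = 2.283 / 2.491×10⁻⁵ = 91670 N = 91.67 kN, compressive.
σ_{concrete} = P / A = 91670 / 1225 = 74.83 MPa.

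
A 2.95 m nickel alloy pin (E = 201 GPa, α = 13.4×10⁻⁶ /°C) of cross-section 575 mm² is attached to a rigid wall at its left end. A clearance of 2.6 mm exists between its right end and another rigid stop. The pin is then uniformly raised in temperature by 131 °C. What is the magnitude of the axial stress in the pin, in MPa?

Free thermal elongation = αΔT L = 13.4×10⁻⁶ × 131 × 2950 = 5.178 mm.
After closing the 2.6 mm clearance, 5.178 − 2.6 = 2.578 mm of expansion remains to be suppressed by the wall.
Compatibility: PL/(AE) = 2.578 mm, so σ = P/A = E × (2.578/2950) = 175.7 MPa.

σ ≈ 176 MPa (compressive)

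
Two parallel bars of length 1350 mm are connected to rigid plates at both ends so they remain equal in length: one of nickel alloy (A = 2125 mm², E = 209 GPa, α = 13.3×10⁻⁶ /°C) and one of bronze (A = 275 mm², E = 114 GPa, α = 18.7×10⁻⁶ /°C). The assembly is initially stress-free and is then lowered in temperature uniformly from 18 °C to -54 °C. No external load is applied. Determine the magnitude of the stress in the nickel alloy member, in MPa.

σ ≈ 5.36 MPa (compressive)

Equilibrium of a rigid end plate with no external load gives equal and opposite internal forces ±P in the two members. Since α_{bronze} > α_{nickel alloy}, cooling drives the bronze into tension and the nickel alloy into compression.
Equating the net (thermal + elastic) strains gives |α₁ − α₂|·ΔT = P·[1/(A₁E₁) + 1/(A₂E₂)].
|α₁ − α₂|·ΔT = 5.4×10⁻⁶ × 72 = 0.0003888.
1/(A₁E₁) + 1/(A₂E₂) = 1/(2125×209×10³) + 1/(275×114×10³) = 3.415×10⁻⁸ N⁻¹.
So P = 0.0003888 / 3.415×10⁻⁸ = 11.39 kN.
σ_{nickel alloy} = P/A₁ = 11390/2125 = 5.358 MPa, compressive.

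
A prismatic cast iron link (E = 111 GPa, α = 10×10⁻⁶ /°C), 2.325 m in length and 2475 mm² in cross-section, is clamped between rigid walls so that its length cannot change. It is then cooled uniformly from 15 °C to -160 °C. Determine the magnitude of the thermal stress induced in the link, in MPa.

Because both ends are immovable the net strain is zero, and the suppressed thermal strain is αΔT = 10×10⁻⁶ × 175 = 1750×10⁻⁶.
The stress required to suppress this strain is σ = Eε = 111×10³ × 1750×10⁻⁶ = 194.2 MPa, tensile since the link is trying to contract.

σ ≈ 194 MPa (tensile)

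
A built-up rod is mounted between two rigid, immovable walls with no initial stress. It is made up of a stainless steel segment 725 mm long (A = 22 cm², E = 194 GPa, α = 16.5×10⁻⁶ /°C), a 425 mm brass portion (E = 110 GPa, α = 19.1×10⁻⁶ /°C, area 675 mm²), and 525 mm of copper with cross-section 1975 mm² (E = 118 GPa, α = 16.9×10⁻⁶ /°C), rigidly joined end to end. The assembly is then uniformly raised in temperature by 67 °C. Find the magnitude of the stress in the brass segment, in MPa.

With the walls removed the bar would change length by δ_free = Σ αᵢΔT Lᵢ = 16.5×10⁻⁶×67×725 + 19.1×10⁻⁶×67×425 + 16.9×10⁻⁶×67×525 = 1.94 mm.
The rigid supports impose zero overall length change; the single axial force P common to all segments must satisfy P Σ Lᵢ/(AᵢEᵢ) = δ_free.
The series flexibility is Σ Lᵢ/(AᵢEᵢ) = 725/(2200×194×10³) + 425/(675×110×10³) + 525/(1975×118×10³) = 9.675×10⁻⁶ mm/N.
Hence P = δ_free / Σ(L/AE) = 1.94/9.675×10⁻⁶ = 200.5 kN (compressive).
σ_{brass} = P / A = 200500 / 675 = 297 MPa.

σ ≈ 297 MPa (compressive)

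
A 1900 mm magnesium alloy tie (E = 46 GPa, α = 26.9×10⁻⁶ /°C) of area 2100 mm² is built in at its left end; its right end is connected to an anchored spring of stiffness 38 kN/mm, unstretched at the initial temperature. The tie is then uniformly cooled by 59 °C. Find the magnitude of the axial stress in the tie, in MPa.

The unrestrained thermal change is αΔT L = 26.9×10⁻⁶ × 59 × 1900 = 3.015 mm.
With a force P in the spring, the elastic change of the tie is PL/(AE) and that of the spring is P/k; compatibility requires their sum to equal δ_free.
P [ L/(AE) + 1/k ] = δ_free → P [ 1900/(2100×46×10³) + 1/(38×10³) ] = 3.015.
P = 3.015 / 4.598×10⁻⁵ = 65580 N.
σ = P/A = 65580/2100 = 31.23 MPa.

σ ≈ 31.2 MPa (tensile)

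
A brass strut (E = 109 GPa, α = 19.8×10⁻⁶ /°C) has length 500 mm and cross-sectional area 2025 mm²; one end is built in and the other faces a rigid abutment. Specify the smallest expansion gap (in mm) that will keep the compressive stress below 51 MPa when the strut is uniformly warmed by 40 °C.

g ≈ 0.162 mm

Free expansion if unrestrained: δ_free = αΔT L = 19.8×10⁻⁶ × 40 × 500 = 0.396 mm.
At the allowable stress the elastic shortening the wall may impose is σL/E = 51 × 500 / (109×10³) = 0.2339 mm.
The gap must absorb the remainder: g_min = 0.396 − 0.2339 = 0.1621 mm.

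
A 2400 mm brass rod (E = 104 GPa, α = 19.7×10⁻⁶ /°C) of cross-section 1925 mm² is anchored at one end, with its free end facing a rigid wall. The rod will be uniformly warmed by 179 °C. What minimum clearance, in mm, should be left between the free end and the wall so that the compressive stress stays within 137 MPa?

With no wall the rod would lengthen by αΔT L = 19.7×10⁻⁶ × 179 × 2400 = 8.463 mm.
A stress of 137 MPa corresponds to the wall pushing the rod back by σL/E = 137×2400/(104×10³) = 3.162 mm.
So the gap has to take up the difference, g_min = δ_free − σL/E = 8.463 − 3.162 = 5.302 mm.

g ≈ 5.3 mm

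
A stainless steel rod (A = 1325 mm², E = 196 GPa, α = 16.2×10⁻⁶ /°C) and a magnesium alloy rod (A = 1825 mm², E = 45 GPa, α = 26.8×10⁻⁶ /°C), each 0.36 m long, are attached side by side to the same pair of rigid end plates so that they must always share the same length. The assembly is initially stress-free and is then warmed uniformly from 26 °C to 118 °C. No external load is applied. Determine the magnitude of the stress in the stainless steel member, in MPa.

The magnesium alloy has the larger α, so on heating it would change length more than the stainless steel if both were free. The rigid plates force a common final length, so the magnesium alloy is put into compression and the stainless steel into tension, with equal and opposite forces P (no external load).
Equating the net (thermal + elastic) strains gives |α₁ − α₂|·ΔT = P·[1/(A₁E₁) + 1/(A₂E₂)].
|α₁ − α₂|·ΔT = 10.6×10⁻⁶ × 92 = 0.0009752.
1/(A₁E₁) + 1/(A₂E₂) = 1/(1325×196×10³) + 1/(1825×45×10³) = 1.603×10⁻⁸ N⁻¹.
So P = 0.0009752 / 1.603×10⁻⁸ = 60.85 kN.
σ_{stainless steel} = P/A₁ = 60850/1325 = 45.92 MPa, tensile.

σ ≈ 45.9 MPa (tensile)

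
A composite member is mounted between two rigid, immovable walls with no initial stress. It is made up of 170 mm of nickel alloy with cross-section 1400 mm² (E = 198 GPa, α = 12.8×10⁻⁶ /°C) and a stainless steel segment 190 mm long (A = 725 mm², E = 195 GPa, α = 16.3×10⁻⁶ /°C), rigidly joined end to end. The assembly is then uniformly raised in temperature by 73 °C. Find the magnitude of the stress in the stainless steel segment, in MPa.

Free thermal expansion of the whole bar: Σ αᵢΔT Lᵢ = 12.8×10⁻⁶×73×170 + 16.3×10⁻⁶×73×190 = 0.3849 mm.
The rigid supports impose zero overall length change; the single axial force P common to all segments must satisfy P Σ Lᵢ/(AᵢEᵢ) = δ_free.
The series flexibility is Σ Lᵢ/(AᵢEᵢ) = 170/(1400×198×10³) + 190/(725×195×10³) = 1.957×10⁻⁶ mm/N.
Hence P = δ_free / Σ(L/AE) = 0.3849/1.957×10⁻⁶ = 196.7 kN (compressive).
σ_{stainless steel} = P / A = 196700 / 725 = 271.3 MPa.

σ ≈ 271 MPa (compressive)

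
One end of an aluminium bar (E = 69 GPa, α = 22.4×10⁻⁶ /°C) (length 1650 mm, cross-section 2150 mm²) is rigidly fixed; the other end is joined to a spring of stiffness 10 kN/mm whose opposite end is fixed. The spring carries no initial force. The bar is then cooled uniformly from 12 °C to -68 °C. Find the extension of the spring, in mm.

δ ≈ 2.66 mm

The unrestrained thermal change is αΔT L = 22.4×10⁻⁶ × 80 × 1650 = 2.957 mm.
Let P be the tensile force in the spring. The bar extends elastically by PL/(AE) and the spring stretches by P/k; together these equal δ_free.
So P = δ_free / [L/(AE) + 1/k] = 2.957 / [ 1650/(2150×69×10³) + 1/(10×10³) ].
P = 2.957 / 0.0001111 = 26610 N.
Spring extension = P/k = 26610/(10×10³) = 2.661 mm.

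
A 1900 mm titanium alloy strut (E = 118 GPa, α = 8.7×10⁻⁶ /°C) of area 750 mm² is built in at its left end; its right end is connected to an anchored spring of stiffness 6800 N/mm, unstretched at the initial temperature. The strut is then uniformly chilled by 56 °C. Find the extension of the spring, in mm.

If the spring were absent the strut would shorten by αΔT L = 8.7×10⁻⁶ × 56 × 1900 = 0.9257 mm.
With a force P in the spring, the elastic change of the strut is PL/(AE) and that of the spring is P/k; compatibility requires their sum to equal δ_free.
So P = δ_free / [L/(AE) + 1/k] = 0.9257 / [ 1900/(750×118×10³) + 1/(6800) ].
P = 0.9257 / 0.0001685 = 5493 N.
Spring extension = P/k = 5493/(6800) = 0.8078 mm.

δ ≈ 0.808 mm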